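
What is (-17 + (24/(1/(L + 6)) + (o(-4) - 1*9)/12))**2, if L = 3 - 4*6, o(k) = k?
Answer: 20584369/144 ≈ 1.4295e+5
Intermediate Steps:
L = -21 (L = 3 - 24 = -21)
(-17 + (24/(1/(L + 6)) + (o(-4) - 1*9)/12))**2 = (-17 + (24/(1/(-21 + 6)) + (-4 - 1*9)/12))**2 = (-17 + (24/(1/(-15)) + (-4 - 9)*(1/12)))**2 = (-17 + (24/(-1/15) - 13*1/12))**2 = (-17 + (24*(-15) - 13/12))**2 = (-17 + (-360 - 13/12))**2 = (-17 - 4333/12)**2 = (-4537/12)**2 = 20584369/144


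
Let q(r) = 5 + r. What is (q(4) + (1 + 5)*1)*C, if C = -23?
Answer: -345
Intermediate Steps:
(q(4) + (1 + 5)*1)*C = ((5 + 4) + (1 + 5)*1)*(-23) = (9 + 6*1)*(-23) = (9 + 6)*(-23) = 15*(-23) = -345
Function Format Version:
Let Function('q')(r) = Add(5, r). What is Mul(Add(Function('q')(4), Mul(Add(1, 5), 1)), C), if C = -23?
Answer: -345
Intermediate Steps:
Mul(Add(Function('q')(4), Mul(Add(1, 5), 1)), C) = Mul(Add(Add(5, 4), Mul(Add(1, 5), 1)), -23) = Mul(Add(9, Mul(6, 1)), -23) = Mul(Add(9, 6), -23) = Mul(15, -23) = -345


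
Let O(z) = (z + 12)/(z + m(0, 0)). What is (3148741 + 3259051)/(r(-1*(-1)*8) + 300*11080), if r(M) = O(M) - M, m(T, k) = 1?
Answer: 14417532/7478987 ≈ 1.9277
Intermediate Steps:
O(z) = (12 + z)/(1 + z) (O(z) = (z + 12)/(z + 1) = (12 + z)/(1 + z))
r(M) = -M + (12 + M)/(1 + M) (r(M) = (12 + M)/(1 + M) - M = -M + (12 + M)/(1 + M))
(3148741 + 3259051)/(r(-1*(-1)*8) + 300*11080) = (3148741 + 3259051)/((12 - (-1*(-1)*8)**2)/(1 - 1*(-1)*8) + 300*11080) = 6407792/((12 - (1*8)**2)/(1 + 1*8) + 3324000) = 6407792/((12 - 1*8**2)/(1 + 8) + 3324000) = 6407792/((12 - 1*64)/9 + 3324000) = 6407792/((12 - 64)/9 + 3324000) = 6407792/((1/9)*(-52) + 3324000) = 6407792/(-52/9 + 3324000) = 6407792/(29915948/9) = 6407792*(9/29915948) = 14417532/7478987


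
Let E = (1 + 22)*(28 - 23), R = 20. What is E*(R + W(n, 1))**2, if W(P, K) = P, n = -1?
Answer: 41515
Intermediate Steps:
E = 115 (E = 23*5 = 115)
E*(R + W(n, 1))**2 = 115*(20 - 1)**2 = 115*19**2 = 115*361 = 41515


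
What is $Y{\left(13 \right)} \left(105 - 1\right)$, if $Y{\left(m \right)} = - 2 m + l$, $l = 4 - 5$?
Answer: $-2808$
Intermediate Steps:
$l = -1$
$Y{\left(m \right)} = -1 - 2 m$ ($Y{\left(m \right)} = - 2 m - 1 = -1 - 2 m$)
$Y{\left(13 \right)} \left(105 - 1\right) = \left(-1 - 26\right) \left(105 - 1\right) = \left(-1 - 26\right) 104 = \left(-27\right) 104 = -2808$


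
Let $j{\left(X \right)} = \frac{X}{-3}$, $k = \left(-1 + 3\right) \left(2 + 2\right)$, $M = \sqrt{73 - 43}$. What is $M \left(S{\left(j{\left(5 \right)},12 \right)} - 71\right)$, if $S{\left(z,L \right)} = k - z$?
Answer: $- \frac{184 \sqrt{30}}{3} \approx -335.94$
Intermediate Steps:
$M = \sqrt{30} \approx 5.4772$
$k = 8$ ($k = 2 \cdot 4 = 8$)
$j{\left(X \right)} = - \frac{X}{3}$ ($j{\left(X \right)} = X \left(- \frac{1}{3}\right) = - \frac{X}{3}$)
$S{\left(z,L \right)} = 8 - z$
$M \left(S{\left(j{\left(5 \right)},12 \right)} - 71\right) = \sqrt{30} \left(\left(8 - \left(- \frac{1}{3}\right) 5\right) - 71\right) = \sqrt{30} \left(\left(8 - - \frac{5}{3}\right) - 71\right) = \sqrt{30} \left(\left(8 + \frac{5}{3}\right) - 71\right) = \sqrt{30} \left(\frac{29}{3} - 71\right) = \sqrt{30} \left(- \frac{184}{3}\right) = - \frac{184 \sqrt{30}}{3}$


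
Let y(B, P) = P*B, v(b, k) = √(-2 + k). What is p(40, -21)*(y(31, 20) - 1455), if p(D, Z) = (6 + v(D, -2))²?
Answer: -26720 - 20040*I ≈ -26720.0 - 20040.0*I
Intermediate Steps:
p(D, Z) = (6 + 2*I)² (p(D, Z) = (6 + √(-2 - 2))² = (6 + √(-4))² = (6 + 2*I)²)
y(B, P) = B*P
p(40, -21)*(y(31, 20) - 1455) = (32 + 24*I)*(31*20 - 1455) = (32 + 24*I)*(620 - 1455) = (32 + 24*I)*(-835) = -26720 - 20040*I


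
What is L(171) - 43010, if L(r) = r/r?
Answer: -43009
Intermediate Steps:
L(r) = 1
L(171) - 43010 = 1 - 43010 = -43009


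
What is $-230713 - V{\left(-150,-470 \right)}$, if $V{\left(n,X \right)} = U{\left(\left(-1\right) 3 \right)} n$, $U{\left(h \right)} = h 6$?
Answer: $-233413$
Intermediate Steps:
$U{\left(h \right)} = 6 h$
$V{\left(n,X \right)} = - 18 n$ ($V{\left(n,X \right)} = 6 \left(\left(-1\right) 3\right) n = 6 \left(-3\right) n = - 18 n$)
$-230713 - V{\left(-150,-470 \right)} = -230713 - \left(-18\right) \left(-150\right) = -230713 - 2700 = -233413$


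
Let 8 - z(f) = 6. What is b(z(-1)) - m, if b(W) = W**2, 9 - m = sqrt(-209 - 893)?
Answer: -5 + I*sqrt(1102) ≈ -5.0 + 33.196*I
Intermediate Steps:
z(f) = 2 (z(f) = 8 - 1*6 = 8 - 6 = 2)
m = 9 - I*sqrt(1102) (m = 9 - sqrt(-209 - 893) = 9 - sqrt(-1102) = 9 - I*sqrt(1102) ≈ 9.0 - 33.196*I)
b(z(-1)) - m = 2**2 - (9 - I*sqrt(1102)) = 4 + (-9 + I*sqrt(1102)) = -5 + I*sqrt(1102)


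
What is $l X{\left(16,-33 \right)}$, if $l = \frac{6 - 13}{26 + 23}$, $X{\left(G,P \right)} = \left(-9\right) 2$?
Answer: $\frac{18}{7} \approx 2.5714$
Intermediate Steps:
$X{\left(G,P \right)} = -18$
$l = - \frac{1}{7}$ ($l = - \frac{7}{49} = \left(-7\right) \frac{1}{49} = - \frac{1}{7} \approx -0.14286$)
$l X{\left(16,-33 \right)} = \left(- \frac{1}{7}\right) \left(-18\right) = \frac{18}{7}$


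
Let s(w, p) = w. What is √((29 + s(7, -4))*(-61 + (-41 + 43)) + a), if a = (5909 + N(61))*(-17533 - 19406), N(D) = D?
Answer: 3*I*√24503106 ≈ 14850.0*I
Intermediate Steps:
a = -220525830 (a = (5909 + 61)*(-17533 - 19406) = 5970*(-36939) = -220525830)
√((29 + s(7, -4))*(-61 + (-41 + 43)) + a) = √((29 + 7)*(-61 + (-41 + 43)) - 220525830) = √(36*(-61 + 2) - 220525830) = √(36*(-59) - 220525830) = √(-2124 - 220525830) = √(-220527954) = 3*I*√24503106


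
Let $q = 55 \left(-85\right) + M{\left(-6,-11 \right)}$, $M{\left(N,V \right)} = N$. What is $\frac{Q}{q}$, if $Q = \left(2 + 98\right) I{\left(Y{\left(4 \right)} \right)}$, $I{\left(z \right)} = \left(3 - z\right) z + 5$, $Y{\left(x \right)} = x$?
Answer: $- \frac{100}{4681} \approx -0.021363$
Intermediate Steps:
$I{\left(z \right)} = 5 + z \left(3 - z\right)$ ($I{\left(z \right)} = z \left(3 - z\right) + 5 = 5 + z \left(3 - z\right)$)
$q = -4681$ ($q = 55 \left(-85\right) - 6 = -4675 - 6 = -4681$)
$Q = 100$ ($Q = \left(2 + 98\right) \left(5 - 4^{2} + 3 \cdot 4\right) = 100 \left(5 - 16 + 12\right) = 100 \cdot 1 = 100$)
$\frac{Q}{q} = \frac{100}{-4681} = 100 \left(- \frac{1}{4681}\right) = - \frac{100}{4681}$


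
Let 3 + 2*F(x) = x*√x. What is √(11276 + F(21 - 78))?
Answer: √(45098 - 114*I*√57)/2 ≈ 106.19 - 1.0132*I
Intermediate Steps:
F(x) = -3/2 + x^(3/2)/2 (F(x) = -3/2 + (x*√x)/2 = -3/2 + x^(3/2)/2)
√(11276 + F(21 - 78)) = √(11276 + (-3/2 + (21 - 78)^(3/2)/2)) = √(11276 + (-3/2 + (-57)^(3/2)/2)) = √(11276 + (-3/2 + (-57*I*√57)/2)) = √(11276 + (-3/2 - 57*I*√57/2)) = √(22549/2 - 57*I*√57/2)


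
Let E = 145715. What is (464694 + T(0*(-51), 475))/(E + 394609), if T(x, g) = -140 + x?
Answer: 232277/270162 ≈ 0.85977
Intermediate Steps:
(464694 + T(0*(-51), 475))/(E + 394609) = (464694 + (-140 + 0*(-51)))/(145715 + 394609) = (464694 + (-140 + 0))/540324 = (464694 - 140)*(1/540324) = 464554*(1/540324) = 232277/270162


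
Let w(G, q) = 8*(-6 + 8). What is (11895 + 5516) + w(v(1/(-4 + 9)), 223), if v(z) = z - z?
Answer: 17427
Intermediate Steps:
v(z) = 0
w(G, q) = 16 (w(G, q) = 8*2 = 16)
(11895 + 5516) + w(v(1/(-4 + 9)), 223) = (11895 + 5516) + 16 = 17411 + 16 = 17427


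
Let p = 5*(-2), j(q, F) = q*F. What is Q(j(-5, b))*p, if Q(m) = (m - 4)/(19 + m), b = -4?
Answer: -160/39 ≈ -4.1026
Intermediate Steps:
j(q, F) = F*q
Q(m) = (-4 + m)/(19 + m)
p = -10
Q(j(-5, b))*p = ((-4 - 4*(-5))/(19 - 4*(-5)))*(-10) = ((-4 + 20)/(19 + 20))*(-10) = (16/39)*(-10) = -160/39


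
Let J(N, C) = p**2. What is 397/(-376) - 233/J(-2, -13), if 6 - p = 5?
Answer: -88005/376 ≈ -234.06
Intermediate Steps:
p = 1 (p = 6 - 1*5 = 6 - 5 = 1)
J(N, C) = 1 (J(N, C) = 1**2 = 1)
397/(-376) - 233/J(-2, -13) = 397/(-376) - 233/1 = 397*(-1/376) - 233*1 = -397/376 - 233 = -88005/376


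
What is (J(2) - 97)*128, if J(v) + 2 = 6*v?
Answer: -11136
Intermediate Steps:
J(v) = -2 + 6*v
(J(2) - 97)*128 = ((-2 + 6*2) - 97)*128 = ((-2 + 12) - 97)*128 = (10 - 97)*128 = -87*128 = -11136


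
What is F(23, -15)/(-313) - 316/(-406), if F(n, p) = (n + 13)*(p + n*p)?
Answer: 2680334/63539 ≈ 42.184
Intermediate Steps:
F(n, p) = (13 + n)*(p + n*p)
F(23, -15)/(-313) - 316/(-406) = -15*(13 + 23² + 14*23)/(-313) - 316/(-406) = -15*(13 + 529 + 322)*(-1/313) - 316*(-1/406) = -15*864*(-1/313) + 158/203 = -12960*(-1/313) + 158/203 = 12960/313 + 158/203 = 2680334/63539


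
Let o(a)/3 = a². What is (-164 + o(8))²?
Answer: 784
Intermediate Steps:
o(a) = 3*a²
(-164 + o(8))² = (-164 + 3*8²)² = (-164 + 3*64)² = (-164 + 192)² = 28² = 784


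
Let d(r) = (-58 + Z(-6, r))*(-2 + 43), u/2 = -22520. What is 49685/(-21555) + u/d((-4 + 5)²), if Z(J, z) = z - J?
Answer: 57796391/3004767 ≈ 19.235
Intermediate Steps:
u = -45040 (u = 2*(-22520) = -45040)
d(r) = -2132 + 41*r (d(r) = (-58 + (r - 1*(-6)))*(-2 + 43) = (-58 + (r + 6))*41 = (-58 + (6 + r))*41 = (-52 + r)*41 = -2132 + 41*r)
49685/(-21555) + u/d((-4 + 5)²) = 49685/(-21555) - 45040/(-2132 + 41*(-4 + 5)²) = 49685*(-1/21555) - 45040/(-2132 + 41*1²) = -9937/4311 - 45040/(-2132 + 41*1) = -9937/4311 - 45040/(-2132 + 41) = -9937/4311 - 45040/(-2091) = -9937/4311 - 45040*(-1/2091) = -9937/4311 + 45040/2091 = 57796391/3004767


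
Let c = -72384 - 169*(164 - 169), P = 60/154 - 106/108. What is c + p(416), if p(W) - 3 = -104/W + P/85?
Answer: -50566118597/706860 ≈ -71536.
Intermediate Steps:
P = -2461/4158 (P = 60*(1/154) - 106*1/108 = 30/77 - 53/54 = -2461/4158 ≈ -0.59187)
p(W) = 1057829/353430 - 104/W (p(W) = 3 + (-104/W - 2461/4158/85) = 3 + (-104/W - 2461/4158*1/85) = 3 + (-104/W - 2461/353430) = 3 + (-2461/353430 - 104/W) = 1057829/353430 - 104/W)
c = -71539 (c = -72384 - 169*(-5) = -72384 - 1*(-845) = -72384 + 845 = -71539)
c + p(416) = -71539 + (1057829/353430 - 104/416) = -71539 + (1057829/353430 - 104*1/416) = -71539 + (1057829/353430 - ¼) = -71539 + 1938943/706860 = -50566118597/706860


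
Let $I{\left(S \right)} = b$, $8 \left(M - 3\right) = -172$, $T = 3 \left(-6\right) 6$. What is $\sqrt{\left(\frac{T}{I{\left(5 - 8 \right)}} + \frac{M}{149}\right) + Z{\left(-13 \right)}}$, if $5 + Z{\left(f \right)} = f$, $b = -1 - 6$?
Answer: $\frac{i \sqrt{11729578}}{2086} \approx 1.6418 i$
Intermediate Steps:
$b = -7$
$Z{\left(f \right)} = -5 + f$
$T = -108$ ($T = \left(-18\right) 6 = -108$)
$M = - \frac{37}{2}$ ($M = 3 + \frac{1}{8} \left(-172\right) = 3 - \frac{43}{2} = - \frac{37}{2} \approx -18.5$)
$I{\left(S \right)} = -7$
$\sqrt{\left(\frac{T}{I{\left(5 - 8 \right)}} + \frac{M}{149}\right) + Z{\left(-13 \right)}} = \sqrt{\left(- \frac{108}{-7} - \frac{37}{2 \cdot 149}\right) - 18} = \sqrt{\left(\left(-108\right) \left(- \frac{1}{7}\right) - \frac{37}{298}\right) - 18} = \sqrt{\left(\frac{108}{7} - \frac{37}{298}\right) - 18} = \sqrt{\frac{31925}{2086} - 18} = \sqrt{- \frac{5623}{2086}} = \frac{i \sqrt{11729578}}{2086}$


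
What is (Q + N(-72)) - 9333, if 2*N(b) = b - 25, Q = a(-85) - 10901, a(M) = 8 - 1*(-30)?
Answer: -40489/2 ≈ -20245.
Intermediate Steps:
a(M) = 38 (a(M) = 8 + 30 = 38)
Q = -10863 (Q = 38 - 10901 = -10863)
N(b) = -25/2 + b/2 (N(b) = (b - 25)/2 = (-25 + b)/2 = -25/2 + b/2)
(Q + N(-72)) - 9333 = (-10863 + (-25/2 + (½)*(-72))) - 9333 = (-10863 + (-25/2 - 36)) - 9333 = (-10863 - 97/2) - 9333 = -21823/2 - 9333 = -40489/2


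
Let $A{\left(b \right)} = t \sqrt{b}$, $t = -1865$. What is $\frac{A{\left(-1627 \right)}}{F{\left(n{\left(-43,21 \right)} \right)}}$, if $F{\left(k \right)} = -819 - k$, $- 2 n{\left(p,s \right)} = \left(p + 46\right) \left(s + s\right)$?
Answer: $\frac{1865 i \sqrt{1627}}{756} \approx 99.506 i$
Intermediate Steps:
$n{\left(p,s \right)} = - s \left(46 + p\right)$ ($n{\left(p,s \right)} = - \frac{\left(p + 46\right) \left(s + s\right)}{2} = - \frac{\left(46 + p\right) 2 s}{2} = - \frac{2 s \left(46 + p\right)}{2} = - s \left(46 + p\right)$)
$A{\left(b \right)} = - 1865 \sqrt{b}$
$\frac{A{\left(-1627 \right)}}{F{\left(n{\left(-43,21 \right)} \right)}} = \frac{\left(-1865\right) \sqrt{-1627}}{-819 - \left(-1\right) 21 \left(46 - 43\right)} = \frac{\left(-1865\right) i \sqrt{1627}}{-819 - \left(-1\right) 21 \cdot 3} = \frac{\left(-1865\right) i \sqrt{1627}}{-819 - -63} = \frac{\left(-1865\right) i \sqrt{1627}}{-819 + 63} = \frac{\left(-1865\right) i \sqrt{1627}}{-756} = - 1865 i \sqrt{1627} \left(- \frac{1}{756}\right) = \frac{1865 i \sqrt{1627}}{756}$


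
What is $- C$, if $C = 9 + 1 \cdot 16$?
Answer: $-25$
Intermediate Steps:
$C = 25$ ($C = 9 + 16 = 25$)
$- C = \left(-1\right) 25 = -25$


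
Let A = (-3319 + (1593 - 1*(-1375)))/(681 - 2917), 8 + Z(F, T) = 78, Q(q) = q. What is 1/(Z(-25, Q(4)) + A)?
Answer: 172/12067 ≈ 0.014254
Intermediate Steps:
Z(F, T) = 70 (Z(F, T) = -8 + 78 = 70)
A = 27/172 (A = (-3319 + (1593 + 1375))/(-2236) = (-3319 + 2968)*(-1/2236) = -351*(-1/2236) = 27/172 ≈ 0.15698)
1/(Z(-25, Q(4)) + A) = 1/(70 + 27/172) = 1/(12067/172) = 172/12067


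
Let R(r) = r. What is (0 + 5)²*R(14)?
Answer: 350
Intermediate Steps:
(0 + 5)²*R(14) = (0 + 5)²*14 = 5²*14 = 25*14 = 350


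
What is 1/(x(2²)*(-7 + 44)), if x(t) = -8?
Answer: -1/296 ≈ -0.0033784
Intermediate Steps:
1/(x(2²)*(-7 + 44)) = 1/(-8*(-7 + 44)) = 1/(-8*37) = 1/(-296) = -1/296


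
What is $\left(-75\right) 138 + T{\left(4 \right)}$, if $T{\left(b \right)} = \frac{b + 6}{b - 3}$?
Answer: $-10340$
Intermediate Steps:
$T{\left(b \right)} = \frac{6 + b}{-3 + b}$
$\left(-75\right) 138 + T{\left(4 \right)} = \left(-75\right) 138 + \frac{6 + 4}{-3 + 4} = -10350 + 1^{-1} \cdot 10 = -10350 + 1 \cdot 10 = -10350 + 10 = -10340$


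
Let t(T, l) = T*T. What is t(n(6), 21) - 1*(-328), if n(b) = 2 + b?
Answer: 392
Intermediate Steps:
t(T, l) = T**2
t(n(6), 21) - 1*(-328) = (2 + 6)**2 - 1*(-328) = 8**2 + 328 = 64 + 328 = 392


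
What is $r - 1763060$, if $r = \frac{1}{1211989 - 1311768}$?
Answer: $- \frac{175916363741}{99779} \approx -1.7631 \cdot 10^{6}$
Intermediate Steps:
$r = - \frac{1}{99779}$ ($r = \frac{1}{1211989 - 1311768} = \frac{1}{-99779} = - \frac{1}{99779} \approx -1.0022 \cdot 10^{-5}$)
$r - 1763060 = - \frac{1}{99779} - 1763060 = - \frac{175916363741}{99779}$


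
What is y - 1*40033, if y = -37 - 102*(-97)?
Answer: -30176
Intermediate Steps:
y = 9857 (y = -37 + 9894 = 9857)
y - 1*40033 = 9857 - 1*40033 = 9857 - 40033 = -30176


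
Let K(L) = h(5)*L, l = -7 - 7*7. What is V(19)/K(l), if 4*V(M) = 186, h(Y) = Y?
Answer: -93/560 ≈ -0.16607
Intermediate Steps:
l = -56 (l = -7 - 49 = -56)
V(M) = 93/2 (V(M) = (¼)*186 = 93/2)
K(L) = 5*L
V(19)/K(l) = 93/(2*((5*(-56)))) = (93/2)/(-280) = (93/2)*(-1/280) = -93/560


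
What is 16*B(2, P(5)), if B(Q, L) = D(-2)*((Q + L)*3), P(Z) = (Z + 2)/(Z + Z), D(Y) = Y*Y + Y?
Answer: 1296/5 ≈ 259.20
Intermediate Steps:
D(Y) = Y + Y² (D(Y) = Y² + Y = Y + Y²)
P(Z) = (2 + Z)/(2*Z) (P(Z) = (2 + Z)/((2*Z)) = (2 + Z)*(1/(2*Z)) = (2 + Z)/(2*Z))
B(Q, L) = 6*L + 6*Q (B(Q, L) = (-2*(1 - 2))*((Q + L)*3) = (-2*(-1))*((L + Q)*3) = 2*(3*L + 3*Q) = 6*L + 6*Q)
16*B(2, P(5)) = 16*(6*((½)*(2 + 5)/5) + 6*2) = 16*(6*((½)*(⅕)*7) + 12) = 16*(6*(7/10) + 12) = 16*(21/5 + 12) = 16*(81/5) = 1296/5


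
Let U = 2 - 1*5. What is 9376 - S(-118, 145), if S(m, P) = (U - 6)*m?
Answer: 8314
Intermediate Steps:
U = -3 (U = 2 - 5 = -3)
S(m, P) = -9*m (S(m, P) = (-3 - 6)*m = -9*m)
9376 - S(-118, 145) = 9376 - (-9)*(-118) = 9376 - 1*1062 = 9376 - 1062 = 8314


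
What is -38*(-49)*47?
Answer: 87514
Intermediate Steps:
-38*(-49)*47 = -(-1862)*47 = -1*(-87514) = 87514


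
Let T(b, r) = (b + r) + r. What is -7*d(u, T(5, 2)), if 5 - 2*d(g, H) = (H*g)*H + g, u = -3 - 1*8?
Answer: -6349/2 ≈ -3174.5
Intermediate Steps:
T(b, r) = b + 2*r
u = -11 (u = -3 - 8 = -11)
d(g, H) = 5/2 - g/2 - g*H²/2 (d(g, H) = 5/2 - ((H*g)*H + g)/2 = 5/2 - (g*H² + g)/2 = 5/2 - (g + g*H²)/2 = 5/2 + (-g/2 - g*H²/2) = 5/2 - g/2 - g*H²/2)
-7*d(u, T(5, 2)) = -7*(5/2 - ½*(-11) - ½*(-11)*(5 + 2*2)²) = -7*(5/2 + 11/2 - ½*(-11)*(5 + 4)²) = -7*(5/2 + 11/2 - ½*(-11)*9²) = -7*(5/2 + 11/2 - ½*(-11)*81) = -7*(5/2 + 11/2 + 891/2) = -7*907/2 = -6349/2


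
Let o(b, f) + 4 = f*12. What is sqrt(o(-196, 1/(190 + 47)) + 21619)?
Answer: sqrt(134899531)/79 ≈ 147.02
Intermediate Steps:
o(b, f) = -4 + 12*f (o(b, f) = -4 + f*12 = -4 + 12*f)
sqrt(o(-196, 1/(190 + 47)) + 21619) = sqrt((-4 + 12/(190 + 47)) + 21619) = sqrt((-4 + 12/237) + 21619) = sqrt((-4 + 12*(1/237)) + 21619) = sqrt((-4 + 4/79) + 21619) = sqrt(-312/79 + 21619) = sqrt(1707589/79) = sqrt(134899531)/79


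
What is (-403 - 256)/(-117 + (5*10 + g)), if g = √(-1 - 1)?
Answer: 44153/4491 + 659*I*√2/4491 ≈ 9.8314 + 0.20752*I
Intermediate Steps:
g = I*√2 (g = √(-2) = I*√2 ≈ 1.4142*I)
(-403 - 256)/(-117 + (5*10 + g)) = (-403 - 256)/(-117 + (5*10 + I*√2)) = -659/(-117 + (50 + I*√2)) = -659/(-67 + I*√2)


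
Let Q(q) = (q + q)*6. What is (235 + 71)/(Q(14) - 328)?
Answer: -153/80 ≈ -1.9125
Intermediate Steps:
Q(q) = 12*q (Q(q) = (2*q)*6 = 12*q)
(235 + 71)/(Q(14) - 328) = (235 + 71)/(12*14 - 328) = 306/(168 - 328) = 306/(-160) = 306*(-1/160) = -153/80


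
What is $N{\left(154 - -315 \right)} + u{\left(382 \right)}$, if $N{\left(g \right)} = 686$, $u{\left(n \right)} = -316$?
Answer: $370$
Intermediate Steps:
$N{\left(154 - -315 \right)} + u{\left(382 \right)} = 686 - 316 = 370$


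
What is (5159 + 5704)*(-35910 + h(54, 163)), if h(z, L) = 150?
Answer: -388460880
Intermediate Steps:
(5159 + 5704)*(-35910 + h(54, 163)) = (5159 + 5704)*(-35910 + 150) = 10863*(-35760) = -388460880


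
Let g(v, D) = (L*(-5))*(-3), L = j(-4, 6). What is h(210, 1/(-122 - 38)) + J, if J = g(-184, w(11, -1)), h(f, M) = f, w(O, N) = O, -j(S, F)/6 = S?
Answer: 570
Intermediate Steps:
j(S, F) = -6*S
L = 24 (L = -6*(-4) = 24)
g(v, D) = 360 (g(v, D) = (24*(-5))*(-3) = -120*(-3) = 360)
J = 360
h(210, 1/(-122 - 38)) + J = 210 + 360 = 570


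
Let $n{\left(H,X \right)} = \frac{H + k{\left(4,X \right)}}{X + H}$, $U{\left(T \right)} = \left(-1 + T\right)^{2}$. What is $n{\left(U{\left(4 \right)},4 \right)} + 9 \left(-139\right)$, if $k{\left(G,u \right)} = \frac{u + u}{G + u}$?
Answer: $- \frac{16253}{13} \approx -1250.2$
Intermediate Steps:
$k{\left(G,u \right)} = \frac{2 u}{G + u}$
$n{\left(H,X \right)} = \frac{H + \frac{2 X}{4 + X}}{H + X}$ ($n{\left(H,X \right)} = \frac{H + \frac{2 X}{4 + X}}{X + H} = \frac{H + \frac{2 X}{4 + X}}{H + X}$)
$n{\left(U{\left(4 \right)},4 \right)} + 9 \left(-139\right) = \frac{2 \cdot 4 + \left(-1 + 4\right)^{2} \left(4 + 4\right)}{\left(4 + 4\right) \left(\left(-1 + 4\right)^{2} + 4\right)} + 9 \left(-139\right) = \frac{8 + 3^{2} \cdot 8}{8 \left(3^{2} + 4\right)} - 1251 = \frac{8 + 9 \cdot 8}{8 \left(9 + 4\right)} - 1251 = \frac{8 + 72}{8 \cdot 13} - 1251 = \frac{1}{8} \cdot \frac{1}{13} \cdot 80 - 1251 = \frac{10}{13} - 1251 = - \frac{16253}{13}$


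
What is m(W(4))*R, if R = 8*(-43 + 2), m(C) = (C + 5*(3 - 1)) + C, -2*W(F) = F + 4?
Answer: -656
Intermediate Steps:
W(F) = -2 - F/2 (W(F) = -(F + 4)/2 = -(4 + F)/2 = -2 - F/2)
m(C) = 10 + 2*C (m(C) = (C + 5*2) + C = (C + 10) + C = (10 + C) + C = 10 + 2*C)
R = -328 (R = 8*(-41) = -328)
m(W(4))*R = (10 + 2*(-2 - ½*4))*(-328) = (10 + 2*(-2 - 2))*(-328) = (10 + 2*(-4))*(-328) = (10 - 8)*(-328) = 2*(-328) = -656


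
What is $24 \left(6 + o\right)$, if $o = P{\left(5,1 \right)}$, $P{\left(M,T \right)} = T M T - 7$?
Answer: $96$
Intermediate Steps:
$P{\left(M,T \right)} = -7 + M T^{2}$ ($P{\left(M,T \right)} = M T T - 7 = M T^{2} - 7 = -7 + M T^{2}$)
$o = -2$ ($o = -7 + 5 \cdot 1^{2} = -7 + 5 \cdot 1 = -7 + 5 = -2$)
$24 \left(6 + o\right) = 24 \left(6 - 2\right) = 24 \cdot 4 = 96$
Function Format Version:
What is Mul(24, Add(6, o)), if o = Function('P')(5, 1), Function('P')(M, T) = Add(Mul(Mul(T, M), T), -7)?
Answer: 96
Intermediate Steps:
Function('P')(M, T) = Add(-7, Mul(M, Pow(T, 2))) (Function('P')(M, T) = Add(Mul(Mul(M, T), T), -7) = Add(Mul(M, Pow(T, 2)), -7) = Add(-7, Mul(M, Pow(T, 2))))
o = -2 (o = Add(-7, Mul(5, Pow(1, 2))) = Add(-7, Mul(5, 1)) = Add(-7, 5) = -2)
Mul(24, Add(6, o)) = Mul(24, Add(6, -2)) = Mul(24, 4) = 96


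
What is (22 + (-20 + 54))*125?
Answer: 7000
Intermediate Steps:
(22 + (-20 + 54))*125 = (22 + 34)*125 = 56*125 = 7000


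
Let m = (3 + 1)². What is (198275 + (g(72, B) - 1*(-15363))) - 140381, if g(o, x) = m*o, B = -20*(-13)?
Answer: 74409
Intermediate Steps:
m = 16 (m = 4² = 16)
B = 260
g(o, x) = 16*o
(198275 + (g(72, B) - 1*(-15363))) - 140381 = (198275 + (16*72 - 1*(-15363))) - 140381 = (198275 + (1152 + 15363)) - 140381 = (198275 + 16515) - 140381 = 214790 - 140381 = 74409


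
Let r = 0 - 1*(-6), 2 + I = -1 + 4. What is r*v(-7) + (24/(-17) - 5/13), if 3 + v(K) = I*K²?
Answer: 60599/221 ≈ 274.20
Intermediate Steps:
I = 1 (I = -2 + (-1 + 4) = -2 + 3 = 1)
v(K) = -3 + K² (v(K) = -3 + 1*K² = -3 + K²)
r = 6 (r = 0 + 6 = 6)
r*v(-7) + (24/(-17) - 5/13) = 6*(-3 + (-7)²) + (24/(-17) - 5/13) = 6*(-3 + 49) + (24*(-1/17) - 5*1/13) = 6*46 + (-24/17 - 5/13) = 276 - 397/221 = 60599/221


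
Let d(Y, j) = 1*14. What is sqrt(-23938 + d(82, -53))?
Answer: 2*I*sqrt(5981) ≈ 154.67*I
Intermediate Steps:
d(Y, j) = 14
sqrt(-23938 + d(82, -53)) = sqrt(-23938 + 14) = sqrt(-23924) = 2*I*sqrt(5981)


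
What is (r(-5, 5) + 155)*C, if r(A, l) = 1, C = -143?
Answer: -22308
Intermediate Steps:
(r(-5, 5) + 155)*C = (1 + 155)*(-143) = 156*(-143) = -22308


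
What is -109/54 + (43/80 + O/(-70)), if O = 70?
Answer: -5359/2160 ≈ -2.4810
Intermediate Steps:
-109/54 + (43/80 + O/(-70)) = -109/54 + (43/80 + 70/(-70)) = (1/54)*(-109) + (43*(1/80) + 70*(-1/70)) = -109/54 + (43/80 - 1) = -109/54 - 37/80 = -5359/2160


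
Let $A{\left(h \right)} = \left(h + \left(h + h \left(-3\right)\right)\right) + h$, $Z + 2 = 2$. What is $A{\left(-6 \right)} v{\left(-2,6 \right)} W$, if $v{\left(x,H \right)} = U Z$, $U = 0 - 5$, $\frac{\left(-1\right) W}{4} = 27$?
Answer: $0$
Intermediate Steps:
$W = -108$ ($W = \left(-4\right) 27 = -108$)
$Z = 0$ ($Z = -2 + 2 = 0$)
$U = -5$
$v{\left(x,H \right)} = 0$ ($v{\left(x,H \right)} = \left(-5\right) 0 = 0$)
$A{\left(h \right)} = 0$ ($A{\left(h \right)} = \left(h + \left(h - 3 h\right)\right) + h = \left(h - 2 h\right) + h = - h + h = 0$)
$A{\left(-6 \right)} v{\left(-2,6 \right)} W = 0 \cdot 0 \left(-108\right) = 0 \left(-108\right) = 0$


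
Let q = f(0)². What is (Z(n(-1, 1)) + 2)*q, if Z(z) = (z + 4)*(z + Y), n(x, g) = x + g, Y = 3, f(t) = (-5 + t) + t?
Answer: 350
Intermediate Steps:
f(t) = -5 + 2*t
n(x, g) = g + x
q = 25 (q = (-5 + 2*0)² = (-5 + 0)² = (-5)² = 25)
Z(z) = (3 + z)*(4 + z) (Z(z) = (z + 4)*(z + 3) = (4 + z)*(3 + z) = (3 + z)*(4 + z))
(Z(n(-1, 1)) + 2)*q = ((12 + (1 - 1)² + 7*(1 - 1)) + 2)*25 = ((12 + 0² + 7*0) + 2)*25 = ((12 + 0 + 0) + 2)*25 = (12 + 2)*25 = 14*25 = 350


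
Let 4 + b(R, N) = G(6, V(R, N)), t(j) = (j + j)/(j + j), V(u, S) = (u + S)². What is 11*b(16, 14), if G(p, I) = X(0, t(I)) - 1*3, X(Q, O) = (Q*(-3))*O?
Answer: -77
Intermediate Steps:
V(u, S) = (S + u)²
t(j) = 1 (t(j) = (2*j)/((2*j)) = (2*j)*(1/(2*j)) = 1)
X(Q, O) = -3*O*Q (X(Q, O) = (-3*Q)*O = -3*O*Q)
G(p, I) = -3 (G(p, I) = -3*1*0 - 1*3 = 0 - 3 = -3)
b(R, N) = -7 (b(R, N) = -4 - 3 = -7)
11*b(16, 14) = 11*(-7) = -77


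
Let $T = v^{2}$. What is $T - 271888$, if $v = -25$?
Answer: $-271263$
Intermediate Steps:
$T = 625$ ($T = \left(-25\right)^{2} = 625$)
$T - 271888 = 625 - 271888 = -271263$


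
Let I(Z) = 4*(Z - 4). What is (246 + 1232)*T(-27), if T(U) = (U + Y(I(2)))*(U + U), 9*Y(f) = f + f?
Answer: 2296812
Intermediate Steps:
I(Z) = -16 + 4*Z (I(Z) = 4*(-4 + Z) = -16 + 4*Z)
Y(f) = 2*f/9 (Y(f) = (f + f)/9 = (2*f)/9 = 2*f/9)
T(U) = 2*U*(-16/9 + U) (T(U) = (U + 2*(-16 + 4*2)/9)*(U + U) = (U + 2*(-16 + 8)/9)*(2*U) = (U + (2/9)*(-8))*(2*U) = (U - 16/9)*(2*U) = (-16/9 + U)*(2*U) = 2*U*(-16/9 + U))
(246 + 1232)*T(-27) = (246 + 1232)*((2/9)*(-27)*(-16 + 9*(-27))) = 1478*((2/9)*(-27)*(-16 - 243)) = 1478*((2/9)*(-27)*(-259)) = 1478*1554 = 2296812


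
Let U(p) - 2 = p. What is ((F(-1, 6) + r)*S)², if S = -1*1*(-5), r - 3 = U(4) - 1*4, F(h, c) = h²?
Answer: 900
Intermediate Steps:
U(p) = 2 + p
r = 5 (r = 3 + ((2 + 4) - 1*4) = 3 + (6 - 4) = 3 + 2 = 5)
S = 5 (S = -1*(-5) = 5)
((F(-1, 6) + r)*S)² = (((-1)² + 5)*5)² = ((1 + 5)*5)² = (6*5)² = 30² = 900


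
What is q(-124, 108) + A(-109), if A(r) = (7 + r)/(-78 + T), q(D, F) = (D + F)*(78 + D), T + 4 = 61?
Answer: 5186/7 ≈ 740.86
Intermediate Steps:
T = 57 (T = -4 + 61 = 57)
q(D, F) = (78 + D)*(D + F)
A(r) = -1/3 - r/21 (A(r) = (7 + r)/(-78 + 57) = (7 + r)/(-21) = (7 + r)*(-1/21) = -1/3 - r/21)
q(-124, 108) + A(-109) = ((-124)**2 + 78*(-124) + 78*108 - 124*108) + (-1/3 - 1/21*(-109)) = (15376 - 9672 + 8424 - 13392) + (-1/3 + 109/21) = 736 + 34/7 = 5186/7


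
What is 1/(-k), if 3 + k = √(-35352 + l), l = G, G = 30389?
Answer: 3/4972 + I*√4963/4972 ≈ 0.00060338 + 0.014169*I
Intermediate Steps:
l = 30389
k = -3 + I*√4963 (k = -3 + √(-35352 + 30389) = -3 + √(-4963) = -3 + I*√4963 ≈ -3.0 + 70.449*I)
1/(-k) = 1/(-(-3 + I*√4963)) = 1/(3 - I*√4963)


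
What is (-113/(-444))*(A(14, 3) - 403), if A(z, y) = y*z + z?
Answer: -39211/444 ≈ -88.313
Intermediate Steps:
A(z, y) = z + y*z
(-113/(-444))*(A(14, 3) - 403) = (-113/(-444))*(14*(1 + 3) - 403) = (-113*(-1/444))*(14*4 - 403) = 113*(56 - 403)/444 = (113/444)*(-347) = -39211/444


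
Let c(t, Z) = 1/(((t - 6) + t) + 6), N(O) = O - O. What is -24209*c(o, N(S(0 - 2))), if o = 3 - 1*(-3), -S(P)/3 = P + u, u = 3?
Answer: -24209/12 ≈ -2017.4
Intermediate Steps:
S(P) = -9 - 3*P (S(P) = -3*(P + 3) = -3*(3 + P) = -9 - 3*P)
N(O) = 0
o = 6 (o = 3 + 3 = 6)
c(t, Z) = 1/(2*t) (c(t, Z) = 1/(((-6 + t) + t) + 6) = 1/((-6 + 2*t) + 6) = 1/(2*t))
-24209*c(o, N(S(0 - 2))) = -24209/(2*6) = -24209*1/12 = -24209/12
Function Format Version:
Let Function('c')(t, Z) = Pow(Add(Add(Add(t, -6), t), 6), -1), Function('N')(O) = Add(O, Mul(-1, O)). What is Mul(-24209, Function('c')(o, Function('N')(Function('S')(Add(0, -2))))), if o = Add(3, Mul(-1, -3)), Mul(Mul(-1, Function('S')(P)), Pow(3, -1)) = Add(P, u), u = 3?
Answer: Rational(-24209, 12) ≈ -2017.4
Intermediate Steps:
Function('S')(P) = Add(-9, Mul(-3, P)) (Function('S')(P) = Mul(-3, Add(P, 3)) = Mul(-3, Add(3, P)) = Add(-9, Mul(-3, P)))
Function('N')(O) = 0
o = 6 (o = Add(3, 3) = 6)
Function('c')(t, Z) = Mul(Rational(1, 2), Pow(t, -1)) (Function('c')(t, Z) = Pow(Add(Add(Add(-6, t), t), 6), -1) = Pow(Add(Add(-6, Mul(2, t)), 6), -1) = Pow(Mul(2, t), -1) = Mul(Rational(1, 2), Pow(t, -1)))
Mul(-24209, Function('c')(o, Function('N')(Function('S')(Add(0, -2))))) = Mul(-24209, Mul(Rational(1, 2), Pow(6, -1))) = Mul(-24209, Mul(Rational(1, 2), Rational(1, 6))) = Mul(-24209, Rational(1, 12)) = Rational(-24209, 12)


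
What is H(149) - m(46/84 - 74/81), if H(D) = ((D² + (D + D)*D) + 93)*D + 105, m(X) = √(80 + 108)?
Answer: 9937809 - 2*√47 ≈ 9.9378e+6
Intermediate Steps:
m(X) = 2*√47 (m(X) = √188 = 2*√47)
H(D) = 105 + D*(93 + 3*D²) (H(D) = ((D² + (2*D)*D) + 93)*D + 105 = ((D² + 2*D²) + 93)*D + 105 = (3*D² + 93)*D + 105 = (93 + 3*D²)*D + 105 = D*(93 + 3*D²) + 105 = 105 + D*(93 + 3*D²))
H(149) - m(46/84 - 74/81) = (105 + 3*149³ + 93*149) - 2*√47 = (105 + 3*3307949 + 13857) - 2*√47 = (105 + 9923847 + 13857) - 2*√47 = 9937809 - 2*√47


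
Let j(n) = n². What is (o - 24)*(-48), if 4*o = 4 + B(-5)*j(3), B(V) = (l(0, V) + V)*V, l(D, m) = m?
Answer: -4296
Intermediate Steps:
B(V) = 2*V² (B(V) = (V + V)*V = (2*V)*V = 2*V²)
o = 227/2 (o = (4 + (2*(-5)²)*3²)/4 = (4 + (2*25)*9)/4 = (4 + 50*9)/4 = (4 + 450)/4 = (¼)*454 = 227/2 ≈ 113.50)
(o - 24)*(-48) = (227/2 - 24)*(-48) = (179/2)*(-48) = -4296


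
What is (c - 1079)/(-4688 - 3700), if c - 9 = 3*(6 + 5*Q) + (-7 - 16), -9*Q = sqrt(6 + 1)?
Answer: 1075/8388 + 5*sqrt(7)/25164 ≈ 0.12868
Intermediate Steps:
Q = -sqrt(7)/9 (Q = -sqrt(6 + 1)/9 = -sqrt(7)/9 ≈ -0.29397)
c = 4 - 5*sqrt(7)/3 (c = 9 + (3*(6 + 5*(-sqrt(7)/9)) + (-7 - 16)) = 9 + (3*(6 - 5*sqrt(7)/9) - 23) = 9 + ((18 - 5*sqrt(7)/3) - 23) = 9 + (-5 - 5*sqrt(7)/3) = 4 - 5*sqrt(7)/3 ≈ -0.40959)
(c - 1079)/(-4688 - 3700) = ((4 - 5*sqrt(7)/3) - 1079)/(-4688 - 3700) = (-1075 - 5*sqrt(7)/3)/(-8388) = (-1075 - 5*sqrt(7)/3)*(-1/8388) = 1075/8388 + 5*sqrt(7)/25164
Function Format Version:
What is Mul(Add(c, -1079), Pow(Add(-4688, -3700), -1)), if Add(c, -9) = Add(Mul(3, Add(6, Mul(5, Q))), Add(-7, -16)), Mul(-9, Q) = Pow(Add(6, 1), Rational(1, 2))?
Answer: Add(Rational(1075, 8388), Mul(Rational(5, 25164), Pow(7, Rational(1, 2)))) ≈ 0.12868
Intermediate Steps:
Q = Mul(Rational(-1, 9), Pow(7, Rational(1, 2))) (Q = Mul(Rational(-1, 9), Pow(Add(6, 1), Rational(1, 2))) = Mul(Rational(-1, 9), Pow(7, Rational(1, 2))) ≈ -0.29397)
c = Add(4, Mul(Rational(-5, 3), Pow(7, Rational(1, 2)))) (c = Add(9, Add(Mul(3, Add(6, Mul(5, Mul(Rational(-1, 9), Pow(7, Rational(1, 2)))))), Add(-7, -16))) = Add(9, Add(Mul(3, Add(6, Mul(Rational(-5, 9), Pow(7, Rational(1, 2))))), -23)) = Add(9, Add(Add(18, Mul(Rational(-5, 3), Pow(7, Rational(1, 2)))), -23)) = Add(9, Add(-5, Mul(Rational(-5, 3), Pow(7, Rational(1, 2))))) = Add(4, Mul(Rational(-5, 3), Pow(7, Rational(1, 2)))) ≈ -0.40959)
Mul(Add(c, -1079), Pow(Add(-4688, -3700), -1)) = Mul(Add(Add(4, Mul(Rational(-5, 3), Pow(7, Rational(1, 2)))), -1079), Pow(Add(-4688, -3700), -1)) = Mul(Add(-1075, Mul(Rational(-5, 3), Pow(7, Rational(1, 2)))), Pow(-8388, -1)) = Mul(Add(-1075, Mul(Rational(-5, 3), Pow(7, Rational(1, 2)))), Rational(-1, 8388)) = Add(Rational(1075, 8388), Mul(Rational(5, 25164), Pow(7, Rational(1, 2))))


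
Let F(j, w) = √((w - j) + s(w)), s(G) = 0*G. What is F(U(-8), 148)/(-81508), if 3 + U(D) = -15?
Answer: -√166/81508 ≈ -0.00015807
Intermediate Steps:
U(D) = -18 (U(D) = -3 - 15 = -18)
s(G) = 0
F(j, w) = √(w - j) (F(j, w) = √((w - j) + 0) = √(w - j))
F(U(-8), 148)/(-81508) = √(148 - 1*(-18))/(-81508) = √(148 + 18)*(-1/81508) = √166*(-1/81508) = -√166/81508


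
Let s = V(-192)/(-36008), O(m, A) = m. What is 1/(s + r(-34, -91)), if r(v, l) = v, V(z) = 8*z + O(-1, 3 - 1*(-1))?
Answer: -36008/1222735 ≈ -0.029449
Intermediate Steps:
V(z) = -1 + 8*z (V(z) = 8*z - 1 = -1 + 8*z)
s = 1537/36008 (s = (-1 + 8*(-192))/(-36008) = (-1 - 1536)*(-1/36008) = -1537*(-1/36008) = 1537/36008 ≈ 0.042685)
1/(s + r(-34, -91)) = 1/(1537/36008 - 34) = 1/(-1222735/36008) = -36008/1222735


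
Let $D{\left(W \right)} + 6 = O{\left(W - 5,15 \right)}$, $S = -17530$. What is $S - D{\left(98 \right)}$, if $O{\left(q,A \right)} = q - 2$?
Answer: $-17615$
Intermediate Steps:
$O{\left(q,A \right)} = -2 + q$
$D{\left(W \right)} = -13 + W$ ($D{\left(W \right)} = -6 + \left(-2 + \left(W - 5\right)\right) = -6 + \left(-2 + \left(-5 + W\right)\right) = -6 + \left(-7 + W\right) = -13 + W$)
$S - D{\left(98 \right)} = -17530 - \left(-13 + 98\right) = -17530 - 85 = -17615$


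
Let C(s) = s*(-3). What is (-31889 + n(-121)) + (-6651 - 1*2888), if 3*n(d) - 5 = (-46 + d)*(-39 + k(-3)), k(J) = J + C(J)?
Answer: -118768/3 ≈ -39589.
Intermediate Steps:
C(s) = -3*s
k(J) = -2*J (k(J) = J - 3*J = -2*J)
n(d) = 1523/3 - 11*d (n(d) = 5/3 + ((-46 + d)*(-39 - 2*(-3)))/3 = 5/3 + ((-46 + d)*(-39 + 6))/3 = 5/3 + ((-46 + d)*(-33))/3 = 5/3 + (1518 - 33*d)/3 = 5/3 + (506 - 11*d) = 1523/3 - 11*d)
(-31889 + n(-121)) + (-6651 - 1*2888) = (-31889 + (1523/3 - 11*(-121))) + (-6651 - 1*2888) = (-31889 + (1523/3 + 1331)) + (-6651 - 2888) = (-31889 + 5516/3) - 9539 = -90151/3 - 9539 = -118768/3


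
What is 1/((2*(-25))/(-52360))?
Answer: 5236/5 ≈ 1047.2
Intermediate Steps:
1/((2*(-25))/(-52360)) = 1/(-50*(-1/52360)) = 1/(5/5236) = 5236/5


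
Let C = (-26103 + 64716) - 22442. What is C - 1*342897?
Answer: -326726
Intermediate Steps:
C = 16171 (C = 38613 - 22442 = 16171)
C - 1*342897 = 16171 - 1*342897 = 16171 - 342897 = -326726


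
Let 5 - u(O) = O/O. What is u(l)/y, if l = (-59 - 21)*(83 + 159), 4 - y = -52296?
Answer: 1/13075 ≈ 7.6482e-5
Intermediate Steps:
y = 52300 (y = 4 - 1*(-52296) = 4 + 52296 = 52300)
l = -19360 (l = -80*242 = -19360)
u(O) = 4 (u(O) = 5 - O/O = 5 - 1*1 = 5 - 1 = 4)
u(l)/y = 4/52300 = 4*(1/52300) = 1/13075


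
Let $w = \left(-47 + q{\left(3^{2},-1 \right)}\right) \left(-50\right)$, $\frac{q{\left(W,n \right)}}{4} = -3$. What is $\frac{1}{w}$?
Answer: $\frac{1}{2950} \approx 0.00033898$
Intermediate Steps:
$q{\left(W,n \right)} = -12$ ($q{\left(W,n \right)} = 4 \left(-3\right) = -12$)
$w = 2950$ ($w = \left(-47 - 12\right) \left(-50\right) = \left(-59\right) \left(-50\right) = 2950$)
$\frac{1}{w} = \frac{1}{2950}$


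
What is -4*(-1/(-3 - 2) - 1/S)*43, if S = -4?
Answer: -387/5 ≈ -77.400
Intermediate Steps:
-4*(-1/(-3 - 2) - 1/S)*43 = -4*(-1/(-3 - 2) - 1/(-4))*43 = -4*(-1/(-5) - 1*(-¼))*43 = -4*(-1*(-⅕) + ¼)*43 = -4*(⅕ + ¼)*43 = -4*9/20*43 = -9/5*43 = -387/5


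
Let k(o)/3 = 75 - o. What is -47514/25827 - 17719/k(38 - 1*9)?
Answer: -154728515/1188042 ≈ -130.24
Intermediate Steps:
k(o) = 225 - 3*o (k(o) = 3*(75 - o) = 225 - 3*o)
-47514/25827 - 17719/k(38 - 1*9) = -47514/25827 - 17719/(225 - 3*(38 - 1*9)) = -47514*1/25827 - 17719/(225 - 3*(38 - 9)) = -15838/8609 - 17719/(225 - 3*29) = -15838/8609 - 17719/(225 - 87) = -15838/8609 - 17719/138 = -154728515/1188042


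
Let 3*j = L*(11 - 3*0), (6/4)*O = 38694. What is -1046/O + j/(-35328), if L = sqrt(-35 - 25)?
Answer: -523/12898 - 11*I*sqrt(15)/52992 ≈ -0.040549 - 0.00080395*I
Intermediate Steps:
O = 25796 (O = (2/3)*38694 = 25796)
L = 2*I*sqrt(15) (L = sqrt(-60) = 2*I*sqrt(15) ≈ 7.746*I)
j = 22*I*sqrt(15)/3 (j = ((2*I*sqrt(15))*(11 - 3*0))/3 = ((2*I*sqrt(15))*(11 + 0))/3 = ((2*I*sqrt(15))*11)/3 = (22*I*sqrt(15))/3 = 22*I*sqrt(15)/3 ≈ 28.402*I)
-1046/O + j/(-35328) = -1046/25796 + (22*I*sqrt(15)/3)/(-35328) = -1046*1/25796 + (22*I*sqrt(15)/3)*(-1/35328) = -523/12898 - 11*I*sqrt(15)/52992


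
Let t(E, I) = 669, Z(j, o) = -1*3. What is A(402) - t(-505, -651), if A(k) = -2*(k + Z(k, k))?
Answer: -1467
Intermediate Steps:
Z(j, o) = -3
A(k) = 6 - 2*k (A(k) = -2*(k - 3) = -2*(-3 + k) = 6 - 2*k)
A(402) - t(-505, -651) = (6 - 2*402) - 1*669 = (6 - 804) - 669 = -798 - 669 = -1467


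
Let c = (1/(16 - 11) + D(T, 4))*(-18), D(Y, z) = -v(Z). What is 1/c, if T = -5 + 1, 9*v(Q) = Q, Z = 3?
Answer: 5/12 ≈ 0.41667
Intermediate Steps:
v(Q) = Q/9
T = -4
D(Y, z) = -1/3 (D(Y, z) = -3/9 = -1*1/3 = -1/3)
c = 12/5 (c = (1/(16 - 11) - 1/3)*(-18) = (1/5 - 1/3)*(-18) = -2/15*(-18) = 12/5 ≈ 2.4000)
1/c = 1/(12/5) = 5/12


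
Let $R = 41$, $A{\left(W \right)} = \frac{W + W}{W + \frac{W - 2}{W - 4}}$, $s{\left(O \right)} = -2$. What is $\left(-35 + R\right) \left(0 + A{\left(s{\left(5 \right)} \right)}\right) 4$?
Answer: $72$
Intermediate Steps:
$A{\left(W \right)} = \frac{2 W}{W + \frac{-2 + W}{-4 + W}}$
$\left(-35 + R\right) \left(0 + A{\left(s{\left(5 \right)} \right)}\right) 4 = \left(-35 + 41\right) \left(0 + 2 \left(-2\right) \frac{1}{-2 + \left(-2\right)^{2} - -6} \left(-4 - 2\right)\right) 4 = 6 \left(0 + 2 \left(-2\right) \frac{1}{-2 + 4 + 6} \left(-6\right)\right) 4 = 6 \left(0 + 2 \left(-2\right) \frac{1}{8} \left(-6\right)\right) 4 = 6 \left(0 + 3\right) 4 = 6 \cdot 3 \cdot 4 = 6 \cdot 12 = 72$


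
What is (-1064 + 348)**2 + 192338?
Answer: 704994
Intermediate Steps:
(-1064 + 348)**2 + 192338 = (-716)**2 + 192338 = 512656 + 192338 = 704994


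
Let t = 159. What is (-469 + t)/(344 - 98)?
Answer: -155/123 ≈ -1.2602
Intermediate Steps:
(-469 + t)/(344 - 98) = (-469 + 159)/(344 - 98) = -310/246 = -310*1/246 = -155/123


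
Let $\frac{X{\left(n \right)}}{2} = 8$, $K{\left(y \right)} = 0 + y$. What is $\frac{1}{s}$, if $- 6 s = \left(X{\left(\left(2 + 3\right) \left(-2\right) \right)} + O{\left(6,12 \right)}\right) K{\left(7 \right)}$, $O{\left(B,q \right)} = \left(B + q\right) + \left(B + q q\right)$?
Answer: $- \frac{3}{644} \approx -0.0046584$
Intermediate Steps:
$O{\left(B,q \right)} = q + q^{2} + 2 B$ ($O{\left(B,q \right)} = \left(B + q\right) + \left(B + q^{2}\right) = q + q^{2} + 2 B$)
$K{\left(y \right)} = y$
$X{\left(n \right)} = 16$ ($X{\left(n \right)} = 2 \cdot 8 = 16$)
$s = - \frac{644}{3}$ ($s = - \frac{\left(16 + \left(12 + 12^{2} + 2 \cdot 6\right)\right) 7}{6} = - \frac{\left(16 + \left(12 + 144 + 12\right)\right) 7}{6} = - \frac{\left(16 + 168\right) 7}{6} = - \frac{184 \cdot 7}{6} = \left(- \frac{1}{6}\right) 1288 = - \frac{644}{3} \approx -214.67$)
$\frac{1}{s} = \frac{1}{- \frac{644}{3}} = - \frac{3}{644}$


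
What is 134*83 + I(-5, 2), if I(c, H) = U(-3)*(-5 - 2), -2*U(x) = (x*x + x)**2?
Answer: 11248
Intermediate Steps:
U(x) = -(x + x**2)**2/2 (U(x) = -(x*x + x)**2/2 = -(x**2 + x)**2/2 = -(x + x**2)**2/2)
I(c, H) = 126 (I(c, H) = (-1/2*(-3)**2*(1 - 3)**2)*(-5 - 2) = -1/2*9*(-2)**2*(-7) = -1/2*9*4*(-7) = -18*(-7) = 126)
134*83 + I(-5, 2) = 134*83 + 126 = 11122 + 126 = 11248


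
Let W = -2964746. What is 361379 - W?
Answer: 3326125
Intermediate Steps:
361379 - W = 361379 - 1*(-2964746) = 361379 + 2964746 = 3326125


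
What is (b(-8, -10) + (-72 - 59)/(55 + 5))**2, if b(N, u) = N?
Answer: 373321/3600 ≈ 103.70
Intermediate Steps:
(b(-8, -10) + (-72 - 59)/(55 + 5))**2 = (-8 + (-72 - 59)/(55 + 5))**2 = (-8 - 131/60)**2 = (-611/60)**2 = 373321/3600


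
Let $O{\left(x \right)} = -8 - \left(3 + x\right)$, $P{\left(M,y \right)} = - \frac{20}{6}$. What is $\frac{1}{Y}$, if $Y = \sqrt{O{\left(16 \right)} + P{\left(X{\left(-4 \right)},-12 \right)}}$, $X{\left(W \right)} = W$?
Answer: $- \frac{i \sqrt{273}}{91} \approx - 0.18157 i$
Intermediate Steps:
$P{\left(M,y \right)} = - \frac{10}{3}$ ($P{\left(M,y \right)} = \left(-20\right) \frac{1}{6} = - \frac{10}{3}$)
$O{\left(x \right)} = -11 - x$
$Y = \frac{i \sqrt{273}}{3}$ ($Y = \sqrt{\left(-11 - 16\right) - \frac{10}{3}} = \sqrt{-27 - \frac{10}{3}} = \sqrt{- \frac{91}{3}} = \frac{i \sqrt{273}}{3} \approx 5.5076 i$)
$\frac{1}{Y} = \frac{1}{\frac{1}{3} i \sqrt{273}} = - \frac{i \sqrt{273}}{91}$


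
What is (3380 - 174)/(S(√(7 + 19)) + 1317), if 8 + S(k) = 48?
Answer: 3206/1357 ≈ 2.3626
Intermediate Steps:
S(k) = 40 (S(k) = -8 + 48 = 40)
(3380 - 174)/(S(√(7 + 19)) + 1317) = (3380 - 174)/(40 + 1317) = 3206/1357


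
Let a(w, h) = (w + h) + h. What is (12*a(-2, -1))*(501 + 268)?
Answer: -36912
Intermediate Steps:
a(w, h) = w + 2*h (a(w, h) = (h + w) + h = w + 2*h)
(12*a(-2, -1))*(501 + 268) = (12*(-2 + 2*(-1)))*(501 + 268) = (12*(-2 - 2))*769 = (12*(-4))*769 = -48*769 = -36912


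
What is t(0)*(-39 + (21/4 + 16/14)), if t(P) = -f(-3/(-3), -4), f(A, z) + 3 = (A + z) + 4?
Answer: -913/14 ≈ -65.214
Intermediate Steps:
f(A, z) = 1 + A + z (f(A, z) = -3 + ((A + z) + 4) = -3 + (4 + A + z) = 1 + A + z)
t(P) = 2 (t(P) = -(1 - 3/(-3) - 4) = -(1 - 3*(-⅓) - 4) = -(1 + 1 - 4) = -1*(-2) = 2)
t(0)*(-39 + (21/4 + 16/14)) = 2*(-39 + (21/4 + 16/14)) = 2*(-39 + (21*(¼) + 16*(1/14))) = 2*(-39 + (21/4 + 8/7)) = 2*(-39 + 179/28) = 2*(-913/28) = -913/14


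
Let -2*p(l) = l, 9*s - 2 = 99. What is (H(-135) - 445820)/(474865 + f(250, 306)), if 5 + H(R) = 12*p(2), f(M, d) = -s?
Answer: -4012533/4273684 ≈ -0.93889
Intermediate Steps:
s = 101/9 (s = 2/9 + (⅑)*99 = 2/9 + 11 = 101/9 ≈ 11.222)
p(l) = -l/2
f(M, d) = -101/9 (f(M, d) = -1*101/9 = -101/9)
H(R) = -17 (H(R) = -5 + 12*(-½*2) = -5 + 12*(-1) = -5 - 12 = -17)
(H(-135) - 445820)/(474865 + f(250, 306)) = (-17 - 445820)/(474865 - 101/9) = -445837/4273684/9 = -445837*9/4273684 = -4012533/4273684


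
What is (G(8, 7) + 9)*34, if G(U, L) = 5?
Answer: 476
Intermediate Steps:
(G(8, 7) + 9)*34 = (5 + 9)*34 = 14*34 = 476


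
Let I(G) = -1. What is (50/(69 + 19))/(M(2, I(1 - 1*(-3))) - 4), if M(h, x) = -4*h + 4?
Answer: -25/352 ≈ -0.071023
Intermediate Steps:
M(h, x) = 4 - 4*h
(50/(69 + 19))/(M(2, I(1 - 1*(-3))) - 4) = (50/(69 + 19))/((4 - 4*2) - 4) = (50/88)/((4 - 8) - 4) = ((1/88)*50)/(-4 - 4) = (25/44)/(-8) = (25/44)*(-⅛) = -25/352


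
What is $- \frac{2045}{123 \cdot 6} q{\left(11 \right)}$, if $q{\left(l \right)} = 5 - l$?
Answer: $\frac{2045}{123} \approx 16.626$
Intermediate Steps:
$- \frac{2045}{123 \cdot 6} q{\left(11 \right)} = - \frac{2045}{123 \cdot 6} \left(5 - 11\right) = - \frac{2045}{738} \left(5 - 11\right) = \left(-2045\right) \frac{1}{738} \left(-6\right) = \left(- \frac{2045}{738}\right) \left(-6\right) = \frac{2045}{123}$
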